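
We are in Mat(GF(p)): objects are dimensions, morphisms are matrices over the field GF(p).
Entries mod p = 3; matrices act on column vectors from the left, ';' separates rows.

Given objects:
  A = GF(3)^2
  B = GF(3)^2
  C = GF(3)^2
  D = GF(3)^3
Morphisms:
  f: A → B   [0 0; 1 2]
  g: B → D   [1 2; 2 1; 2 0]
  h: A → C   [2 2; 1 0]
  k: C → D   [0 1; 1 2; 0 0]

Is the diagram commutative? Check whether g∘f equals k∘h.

Answer: DOES NOT COMMUTE

Derivation:
Along f;g (path 1):
  e0=[1,0] f→[0,1] g→[2,1,0]
  e1=[0,1] f→[0,2] g→[1,2,0]
  result₁ = [2 1; 1 2; 0 0]
Along h;k (path 2):
  e0=[1,0] h→[2,1] k→[1,1,0]
  e1=[0,1] h→[2,0] k→[0,2,0]
  result₂ = [1 0; 1 2; 0 0]
Equal? NO — does not commute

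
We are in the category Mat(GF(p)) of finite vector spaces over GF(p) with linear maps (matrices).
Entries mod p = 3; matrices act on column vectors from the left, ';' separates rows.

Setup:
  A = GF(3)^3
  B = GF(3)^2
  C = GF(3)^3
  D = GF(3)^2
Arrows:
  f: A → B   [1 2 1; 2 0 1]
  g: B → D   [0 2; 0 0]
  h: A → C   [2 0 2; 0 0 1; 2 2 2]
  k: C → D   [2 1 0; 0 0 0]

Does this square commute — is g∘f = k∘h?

Answer: COMMUTES

Trace:
1) trace f;g:
  e0=(1,0,0) f→(1,2) g→(1,0)
  e1=(0,1,0) f→(2,0) g→(0,0)
  e2=(0,0,1) f→(1,1) g→(2,0)
  composite₁ = [1 0 2; 0 0 0]
2) trace h;k:
  e0=(1,0,0) h→(2,0,2) k→(1,0)
  e1=(0,1,0) h→(0,0,2) k→(0,0)
  e2=(0,0,1) h→(2,1,2) k→(2,0)
  composite₂ = [1 0 2; 0 0 0]
Equal? same morphism ✓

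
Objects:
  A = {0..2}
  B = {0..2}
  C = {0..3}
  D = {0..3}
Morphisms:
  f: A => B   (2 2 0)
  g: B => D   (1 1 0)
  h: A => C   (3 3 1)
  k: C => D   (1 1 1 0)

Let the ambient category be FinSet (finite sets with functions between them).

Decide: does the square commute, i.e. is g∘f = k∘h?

Answer: COMMUTES

Derivation:
Path 1 = f;g:
  0 f=>2 g=>0
  1 f=>2 g=>0
  2 f=>0 g=>1
  composite₁ = (0 0 1)
Path 2 = h;k:
  0 h=>3 k=>0
  1 h=>3 k=>0
  2 h=>1 k=>1
  composite₂ = (0 0 1)
Equal? equal; square commutes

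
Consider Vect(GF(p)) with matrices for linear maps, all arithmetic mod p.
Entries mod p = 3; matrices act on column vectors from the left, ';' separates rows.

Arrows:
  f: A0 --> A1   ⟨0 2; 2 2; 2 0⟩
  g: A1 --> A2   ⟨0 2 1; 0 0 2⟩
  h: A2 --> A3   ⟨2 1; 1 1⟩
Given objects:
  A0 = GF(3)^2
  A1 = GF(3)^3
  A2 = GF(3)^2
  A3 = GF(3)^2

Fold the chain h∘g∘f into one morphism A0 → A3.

Answer: ⟨1 2; 1 1⟩

Work:
  e0=(1,0) f-->(0,2,2) g-->(0,1) h-->(1,1)
  e1=(0,1) f-->(2,2,0) g-->(1,0) h-->(2,1)
result: ⟨1 2; 1 1⟩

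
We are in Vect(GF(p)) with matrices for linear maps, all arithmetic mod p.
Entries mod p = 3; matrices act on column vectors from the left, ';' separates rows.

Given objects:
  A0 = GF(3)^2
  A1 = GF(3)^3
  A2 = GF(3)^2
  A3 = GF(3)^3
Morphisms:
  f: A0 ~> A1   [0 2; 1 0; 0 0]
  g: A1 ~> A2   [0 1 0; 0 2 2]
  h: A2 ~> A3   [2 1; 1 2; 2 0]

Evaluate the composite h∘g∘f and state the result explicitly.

Answer: [1 0; 2 0; 2 0]

Work:
  e0=(1,0) f~>(0,1,0) g~>(1,2) h~>(1,2,2)
  e1=(0,1) f~>(2,0,0) g~>(0,0) h~>(0,0,0)
⟦path⟧: [1 0; 2 0; 2 0]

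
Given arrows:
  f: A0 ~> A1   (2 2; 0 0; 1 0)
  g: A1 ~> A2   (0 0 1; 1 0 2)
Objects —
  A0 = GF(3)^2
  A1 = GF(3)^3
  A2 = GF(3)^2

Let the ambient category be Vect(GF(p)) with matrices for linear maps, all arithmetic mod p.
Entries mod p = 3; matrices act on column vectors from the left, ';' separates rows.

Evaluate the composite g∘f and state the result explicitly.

Answer: (1 0; 1 2)

Work:
  e0=⟨1,0⟩ f~>⟨2,0,1⟩ g~>⟨1,1⟩
  e1=⟨0,1⟩ f~>⟨2,0,0⟩ g~>⟨0,2⟩
⟦path⟧: (1 0; 1 2)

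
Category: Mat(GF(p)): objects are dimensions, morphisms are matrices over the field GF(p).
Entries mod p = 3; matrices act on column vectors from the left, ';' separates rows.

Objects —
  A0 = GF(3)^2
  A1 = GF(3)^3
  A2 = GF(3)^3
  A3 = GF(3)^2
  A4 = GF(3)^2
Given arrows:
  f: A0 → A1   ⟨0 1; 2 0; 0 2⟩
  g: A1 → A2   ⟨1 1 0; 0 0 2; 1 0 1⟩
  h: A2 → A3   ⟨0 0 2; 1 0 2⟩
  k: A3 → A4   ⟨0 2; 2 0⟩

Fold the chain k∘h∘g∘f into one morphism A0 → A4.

  e0=⟨1,0⟩ f→⟨0,2,0⟩ g→⟨2,0,0⟩ h→⟨0,2⟩ k→⟨1,0⟩
  e1=⟨0,1⟩ f→⟨1,0,2⟩ g→⟨1,1,0⟩ h→⟨0,1⟩ k→⟨2,0⟩
⟦path⟧: ⟨1 2; 0 0⟩

Answer: ⟨1 2; 0 0⟩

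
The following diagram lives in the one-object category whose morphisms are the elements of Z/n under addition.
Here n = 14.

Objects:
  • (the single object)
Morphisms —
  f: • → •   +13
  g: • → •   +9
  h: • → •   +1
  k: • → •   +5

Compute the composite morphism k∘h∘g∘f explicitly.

Answer: +0

Trace:
  0 +13≡13 +9≡8 +1≡9 +5≡0  (mod 14)
result: +0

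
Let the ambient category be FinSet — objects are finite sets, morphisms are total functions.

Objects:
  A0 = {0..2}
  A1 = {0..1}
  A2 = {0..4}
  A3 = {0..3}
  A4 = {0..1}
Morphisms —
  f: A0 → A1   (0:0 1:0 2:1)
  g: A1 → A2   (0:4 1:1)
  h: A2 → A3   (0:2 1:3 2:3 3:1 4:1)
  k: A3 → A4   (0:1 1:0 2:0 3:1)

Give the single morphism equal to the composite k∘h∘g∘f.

Answer: (0:0 1:0 2:1)

Work:
  0 f→0 g→4 h→1 k→0
  1 f→0 g→4 h→1 k→0
  2 f→1 g→1 h→3 k→1
composite: (0:0 1:0 2:1)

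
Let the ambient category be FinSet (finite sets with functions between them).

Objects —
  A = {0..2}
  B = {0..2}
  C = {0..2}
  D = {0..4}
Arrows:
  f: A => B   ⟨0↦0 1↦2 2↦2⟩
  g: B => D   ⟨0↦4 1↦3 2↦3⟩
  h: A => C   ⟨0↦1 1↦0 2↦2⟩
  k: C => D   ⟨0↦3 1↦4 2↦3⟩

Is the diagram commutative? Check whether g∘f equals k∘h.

Answer: COMMUTES

Trace:
Along f;g (path 1):
  0 f=>0 g=>4
  1 f=>2 g=>3
  2 f=>2 g=>3
  ⟦path⟧₁ = ⟨0↦4 1↦3 2↦3⟩
Along h;k (path 2):
  0 h=>1 k=>4
  1 h=>0 k=>3
  2 h=>2 k=>3
  ⟦path⟧₂ = ⟨0↦4 1↦3 2↦3⟩
Equal? same morphism ✓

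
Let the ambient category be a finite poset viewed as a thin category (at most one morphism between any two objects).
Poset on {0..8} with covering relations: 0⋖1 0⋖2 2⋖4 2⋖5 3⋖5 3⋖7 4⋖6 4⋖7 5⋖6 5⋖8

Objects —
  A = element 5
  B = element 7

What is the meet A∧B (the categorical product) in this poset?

Common predecessors of 5,7: {0,2,3}
  maximal lower bounds 2 and 3 are incomparable: neither 2≤3 nor 3≤2
→ no greatest lower bound exists

Answer: NO MEET EXISTS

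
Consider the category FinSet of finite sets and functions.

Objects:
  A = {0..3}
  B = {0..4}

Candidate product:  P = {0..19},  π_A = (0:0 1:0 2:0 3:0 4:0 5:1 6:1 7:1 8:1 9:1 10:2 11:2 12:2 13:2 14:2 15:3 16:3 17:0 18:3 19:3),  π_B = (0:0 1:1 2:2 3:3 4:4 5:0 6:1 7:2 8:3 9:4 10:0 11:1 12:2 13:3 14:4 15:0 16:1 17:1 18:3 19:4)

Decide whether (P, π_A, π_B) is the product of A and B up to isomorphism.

|A|·|B| = 4·5 = 20;  |P| = 20
Check the pairing map k ↦ (π_A(k), π_B(k)):
  0 : (0,0)
  1 : (0,1)
  2 : (0,2)
  3 : (0,3)
  4 : (0,4)
  5 : (1,0)
  6 : (1,1)
  7 : (1,2)
  8 : (1,3)
  9 : (1,4)
  10 : (2,0)
  11 : (2,1)
  12 : (2,2)
  13 : (2,3)
  14 : (2,4)
  15 : (3,0)
  16 : (3,1)
  17 : (0,1)  ✗ repeats pair of k=1
  18 : (3,3)
  19 : (3,4)
distinct pairs in image: 19 / 20 needed
  → (0,1) hit at k=1 and k=17

Answer: NOT A VALID PRODUCT — duplicate pair at indices 1,17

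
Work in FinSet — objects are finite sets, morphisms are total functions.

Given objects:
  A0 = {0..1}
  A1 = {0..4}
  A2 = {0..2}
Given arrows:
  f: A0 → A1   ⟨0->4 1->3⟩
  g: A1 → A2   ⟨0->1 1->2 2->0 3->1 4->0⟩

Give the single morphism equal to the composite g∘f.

  0 f→4 g→0
  1 f→3 g→1
result: ⟨0->0 1->1⟩

Answer: ⟨0->0 1->1⟩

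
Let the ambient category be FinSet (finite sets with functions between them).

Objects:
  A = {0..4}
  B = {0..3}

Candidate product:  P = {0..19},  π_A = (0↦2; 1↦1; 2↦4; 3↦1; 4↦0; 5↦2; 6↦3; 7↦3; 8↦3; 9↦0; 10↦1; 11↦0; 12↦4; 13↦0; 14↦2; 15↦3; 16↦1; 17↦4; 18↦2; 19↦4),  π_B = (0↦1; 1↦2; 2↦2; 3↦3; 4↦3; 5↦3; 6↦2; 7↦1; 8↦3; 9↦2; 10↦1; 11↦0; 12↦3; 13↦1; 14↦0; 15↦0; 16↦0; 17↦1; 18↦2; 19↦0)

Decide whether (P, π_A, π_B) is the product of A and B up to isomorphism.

|A|·|B| = 5·4 = 20;  |P| = 20
Check the pairing map k ↦ (π_A(k), π_B(k)):
  0 ↦ (2,1)
  1 ↦ (1,2)
  2 ↦ (4,2)
  3 ↦ (1,3)
  4 ↦ (0,3)
  5 ↦ (2,3)
  6 ↦ (3,2)
  7 ↦ (3,1)
  8 ↦ (3,3)
  9 ↦ (0,2)
  10 ↦ (1,1)
  11 ↦ (0,0)
  12 ↦ (4,3)
  13 ↦ (0,1)
  14 ↦ (2,0)
  15 ↦ (3,0)
  16 ↦ (1,0)
  17 ↦ (4,1)
  18 ↦ (2,2)
  19 ↦ (4,0)
distinct pairs in image: 20 / 20 needed
  → bijection onto A×B; projections well-typed.

Answer: VALID PRODUCT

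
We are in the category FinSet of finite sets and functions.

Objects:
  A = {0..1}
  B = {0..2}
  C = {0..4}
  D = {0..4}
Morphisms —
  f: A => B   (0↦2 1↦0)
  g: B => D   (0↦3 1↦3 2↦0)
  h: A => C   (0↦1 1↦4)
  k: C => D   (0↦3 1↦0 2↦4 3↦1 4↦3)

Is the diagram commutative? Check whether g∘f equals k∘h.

Along f;g (path 1):
  0 f=>2 g=>0
  1 f=>0 g=>3
  result₁ = (0↦0 1↦3)
Along h;k (path 2):
  0 h=>1 k=>0
  1 h=>4 k=>3
  result₂ = (0↦0 1↦3)
Equal? YES — commutes

Answer: COMMUTES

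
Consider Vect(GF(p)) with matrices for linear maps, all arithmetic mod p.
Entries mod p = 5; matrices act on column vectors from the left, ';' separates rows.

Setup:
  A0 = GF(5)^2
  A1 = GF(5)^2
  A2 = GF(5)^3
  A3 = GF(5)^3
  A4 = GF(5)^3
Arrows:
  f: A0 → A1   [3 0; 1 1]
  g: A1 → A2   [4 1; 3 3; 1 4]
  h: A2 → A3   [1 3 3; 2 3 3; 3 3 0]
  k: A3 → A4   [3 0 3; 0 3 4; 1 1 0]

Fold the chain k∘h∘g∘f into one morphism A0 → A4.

  e0=[1,0] f→[3,1] g→[3,2,2] h→[0,3,0] k→[0,4,3]
  e1=[0,1] f→[0,1] g→[1,3,4] h→[2,3,2] k→[2,2,0]
result: [0 2; 4 2; 3 0]

Answer: [0 2; 4 2; 3 0]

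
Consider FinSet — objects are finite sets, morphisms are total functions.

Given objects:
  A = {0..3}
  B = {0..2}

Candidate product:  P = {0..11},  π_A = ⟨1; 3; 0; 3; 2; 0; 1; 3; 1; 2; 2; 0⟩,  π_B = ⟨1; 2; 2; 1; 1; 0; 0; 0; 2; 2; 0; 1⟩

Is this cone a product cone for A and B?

Answer: VALID PRODUCT

Trace:
|A|·|B| = 4·3 = 12;  |P| = 12
Check the pairing map k ↦ (π_A(k), π_B(k)):
  0 : (1,1)
  1 : (3,2)
  2 : (0,2)
  3 : (3,1)
  4 : (2,1)
  5 : (0,0)
  6 : (1,0)
  7 : (3,0)
  8 : (1,2)
  9 : (2,2)
  10 : (2,0)
  11 : (0,1)
distinct pairs in image: 12 / 12 needed
  → bijection onto A×B; projections well-typed.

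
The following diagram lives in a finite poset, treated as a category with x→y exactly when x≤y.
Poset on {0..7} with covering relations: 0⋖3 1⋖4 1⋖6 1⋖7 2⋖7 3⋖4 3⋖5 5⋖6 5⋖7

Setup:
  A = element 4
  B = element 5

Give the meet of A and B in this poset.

Answer: A∧B = 3

Trace:
{x : x⊑A ∧ x⊑B} = {0,3}  (A=4, B=5)
  0 ⊑ 3
  3 ⊑ 3
glb = 3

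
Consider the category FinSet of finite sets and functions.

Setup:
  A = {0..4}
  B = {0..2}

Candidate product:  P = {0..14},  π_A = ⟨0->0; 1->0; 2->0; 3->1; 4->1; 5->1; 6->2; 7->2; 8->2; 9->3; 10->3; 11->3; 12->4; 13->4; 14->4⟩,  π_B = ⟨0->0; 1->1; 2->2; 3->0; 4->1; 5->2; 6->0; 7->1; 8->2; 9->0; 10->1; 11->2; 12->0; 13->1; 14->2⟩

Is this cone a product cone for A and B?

|A|·|B| = 5·3 = 15;  |P| = 15
Check the pairing map k ↦ (π_A(k), π_B(k)):
  0 -> (0,0)
  1 -> (0,1)
  2 -> (0,2)
  3 -> (1,0)
  4 -> (1,1)
  5 -> (1,2)
  6 -> (2,0)
  7 -> (2,1)
  8 -> (2,2)
  9 -> (3,0)
  10 -> (3,1)
  11 -> (3,2)
  12 -> (4,0)
  13 -> (4,1)
  14 -> (4,2)
distinct pairs in image: 15 / 15 needed
  → bijection onto A×B; projections well-typed.

Answer: VALID PRODUCT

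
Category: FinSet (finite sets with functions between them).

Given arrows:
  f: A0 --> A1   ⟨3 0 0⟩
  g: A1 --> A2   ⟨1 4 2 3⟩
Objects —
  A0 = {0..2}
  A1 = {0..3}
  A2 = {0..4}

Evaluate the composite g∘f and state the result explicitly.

Answer: ⟨3 1 1⟩

Work:
  0 f-->3 g-->3
  1 f-->0 g-->1
  2 f-->0 g-->1
result: ⟨3 1 1⟩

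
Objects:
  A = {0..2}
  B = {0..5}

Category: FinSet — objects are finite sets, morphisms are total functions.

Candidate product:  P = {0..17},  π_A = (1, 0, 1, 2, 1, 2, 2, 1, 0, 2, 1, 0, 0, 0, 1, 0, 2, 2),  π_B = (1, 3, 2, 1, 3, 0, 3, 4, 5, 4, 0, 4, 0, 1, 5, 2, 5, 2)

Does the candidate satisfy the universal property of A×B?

Answer: VALID PRODUCT

Trace:
|A|·|B| = 3·6 = 18;  |P| = 18
Check the pairing map k ↦ (π_A(k), π_B(k)):
  0 -> (1,1)
  1 -> (0,3)
  2 -> (1,2)
  3 -> (2,1)
  4 -> (1,3)
  5 -> (2,0)
  6 -> (2,3)
  7 -> (1,4)
  8 -> (0,5)
  9 -> (2,4)
  10 -> (1,0)
  11 -> (0,4)
  12 -> (0,0)
  13 -> (0,1)
  14 -> (1,5)
  15 -> (0,2)
  16 -> (2,5)
  17 -> (2,2)
distinct pairs in image: 18 / 18 needed
  → bijection onto A×B; projections well-typed.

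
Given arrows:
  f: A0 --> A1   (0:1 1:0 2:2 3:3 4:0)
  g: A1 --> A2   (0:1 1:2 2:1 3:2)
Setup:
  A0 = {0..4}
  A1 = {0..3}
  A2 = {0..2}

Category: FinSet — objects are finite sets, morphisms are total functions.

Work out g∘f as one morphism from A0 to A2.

Answer: (0:2 1:1 2:1 3:2 4:1)

Trace:
  0 f-->1 g-->2
  1 f-->0 g-->1
  2 f-->2 g-->1
  3 f-->3 g-->2
  4 f-->0 g-->1
result: (0:2 1:1 2:1 3:2 4:1)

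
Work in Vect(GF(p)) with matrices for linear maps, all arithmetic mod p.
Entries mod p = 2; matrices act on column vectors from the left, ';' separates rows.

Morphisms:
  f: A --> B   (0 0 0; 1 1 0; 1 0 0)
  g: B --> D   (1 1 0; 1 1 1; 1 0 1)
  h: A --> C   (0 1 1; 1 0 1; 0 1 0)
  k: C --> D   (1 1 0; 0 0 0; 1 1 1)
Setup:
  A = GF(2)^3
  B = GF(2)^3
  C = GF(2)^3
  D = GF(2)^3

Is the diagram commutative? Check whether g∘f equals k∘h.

Along f;g (path 1):
  e0=[1,0,0] f-->[0,1,1] g-->[1,0,1]
  e1=[0,1,0] f-->[0,1,0] g-->[1,1,0]
  e2=[0,0,1] f-->[0,0,0] g-->[0,0,0]
  composite₁ = (1 1 0; 0 1 0; 1 0 0)
Along h;k (path 2):
  e0=[1,0,0] h-->[0,1,0] k-->[1,0,1]
  e1=[0,1,0] h-->[1,0,1] k-->[1,0,0]
  e2=[0,0,1] h-->[1,1,0] k-->[0,0,0]
  composite₂ = (1 1 0; 0 0 0; 1 0 0)
Equal? differ; not commutative

Answer: DOES NOT COMMUTE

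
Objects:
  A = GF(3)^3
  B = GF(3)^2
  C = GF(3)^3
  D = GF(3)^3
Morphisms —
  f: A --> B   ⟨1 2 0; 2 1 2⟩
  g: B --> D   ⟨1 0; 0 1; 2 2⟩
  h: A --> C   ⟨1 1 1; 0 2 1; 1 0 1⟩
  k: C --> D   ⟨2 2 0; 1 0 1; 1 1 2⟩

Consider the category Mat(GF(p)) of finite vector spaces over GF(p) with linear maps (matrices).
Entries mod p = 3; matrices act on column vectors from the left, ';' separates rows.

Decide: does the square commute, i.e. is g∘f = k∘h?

Answer: DOES NOT COMMUTE

Trace:
1) trace f;g:
  e0=[1,0,0] f-->[1,2] g-->[1,2,0]
  e1=[0,1,0] f-->[2,1] g-->[2,1,0]
  e2=[0,0,1] f-->[0,2] g-->[0,2,1]
  composite₁ = ⟨1 2 0; 2 1 2; 0 0 1⟩
2) trace h;k:
  e0=[1,0,0] h-->[1,0,1] k-->[2,2,0]
  e1=[0,1,0] h-->[1,2,0] k-->[0,1,0]
  e2=[0,0,1] h-->[1,1,1] k-->[1,2,1]
  composite₂ = ⟨2 0 1; 2 1 2; 0 0 1⟩
Equal? differ; not commutative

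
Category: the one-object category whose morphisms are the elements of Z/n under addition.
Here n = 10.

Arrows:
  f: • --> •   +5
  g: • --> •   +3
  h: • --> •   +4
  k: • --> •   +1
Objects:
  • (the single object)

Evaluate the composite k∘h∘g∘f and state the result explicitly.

  0 +5≡5 +3≡8 +4≡2 +1≡3  (mod 10)
⟦path⟧: +3

Answer: +3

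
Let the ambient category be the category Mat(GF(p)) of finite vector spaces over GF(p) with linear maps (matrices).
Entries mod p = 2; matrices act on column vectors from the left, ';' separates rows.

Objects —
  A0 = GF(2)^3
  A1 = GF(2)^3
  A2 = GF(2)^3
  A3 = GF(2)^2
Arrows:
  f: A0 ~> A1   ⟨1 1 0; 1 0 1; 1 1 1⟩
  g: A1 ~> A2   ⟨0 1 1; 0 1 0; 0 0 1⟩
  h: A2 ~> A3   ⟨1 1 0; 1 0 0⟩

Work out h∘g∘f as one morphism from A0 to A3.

  e0=⟨1,0,0⟩ f~>⟨1,1,1⟩ g~>⟨0,1,1⟩ h~>⟨1,0⟩
  e1=⟨0,1,0⟩ f~>⟨1,0,1⟩ g~>⟨1,0,1⟩ h~>⟨1,1⟩
  e2=⟨0,0,1⟩ f~>⟨0,1,1⟩ g~>⟨0,1,1⟩ h~>⟨1,0⟩
result: ⟨1 1 1; 0 1 0⟩

Answer: ⟨1 1 1; 0 1 0⟩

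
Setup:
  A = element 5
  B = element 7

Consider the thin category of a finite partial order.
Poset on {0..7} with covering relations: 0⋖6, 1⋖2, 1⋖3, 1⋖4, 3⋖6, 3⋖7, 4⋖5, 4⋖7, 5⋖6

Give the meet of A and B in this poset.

{x : x⊑A ∧ x⊑B} = {1,4}  (A=5, B=7)
  1 ⊑ 4
  4 ⊑ 4
glb = 4

Answer: A∧B = 4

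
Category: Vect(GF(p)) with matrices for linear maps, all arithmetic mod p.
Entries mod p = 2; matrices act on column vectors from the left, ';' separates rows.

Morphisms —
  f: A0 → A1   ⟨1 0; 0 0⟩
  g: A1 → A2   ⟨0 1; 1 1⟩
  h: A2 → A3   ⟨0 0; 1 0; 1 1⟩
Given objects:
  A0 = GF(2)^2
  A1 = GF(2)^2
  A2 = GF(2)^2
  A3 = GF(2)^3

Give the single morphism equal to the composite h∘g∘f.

  e0=⟨1,0⟩ f→⟨1,0⟩ g→⟨0,1⟩ h→⟨0,0,1⟩
  e1=⟨0,1⟩ f→⟨0,0⟩ g→⟨0,0⟩ h→⟨0,0,0⟩
⟦path⟧: ⟨0 0; 0 0; 1 0⟩

Answer: ⟨0 0; 0 0; 1 0⟩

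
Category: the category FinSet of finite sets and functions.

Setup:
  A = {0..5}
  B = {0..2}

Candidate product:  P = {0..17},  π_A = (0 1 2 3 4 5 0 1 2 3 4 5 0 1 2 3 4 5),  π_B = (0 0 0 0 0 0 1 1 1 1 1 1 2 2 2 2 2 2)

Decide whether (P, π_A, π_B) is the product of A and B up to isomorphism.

Answer: VALID PRODUCT

Derivation:
|A|·|B| = 6·3 = 18;  |P| = 18
Check the pairing map k ↦ (π_A(k), π_B(k)):
  0 : (0,0)
  1 : (1,0)
  2 : (2,0)
  3 : (3,0)
  4 : (4,0)
  5 : (5,0)
  6 : (0,1)
  7 : (1,1)
  8 : (2,1)
  9 : (3,1)
  10 : (4,1)
  11 : (5,1)
  12 : (0,2)
  13 : (1,2)
  14 : (2,2)
  15 : (3,2)
  16 : (4,2)
  17 : (5,2)
distinct pairs in image: 18 / 18 needed
  → bijection onto A×B; projections well-typed.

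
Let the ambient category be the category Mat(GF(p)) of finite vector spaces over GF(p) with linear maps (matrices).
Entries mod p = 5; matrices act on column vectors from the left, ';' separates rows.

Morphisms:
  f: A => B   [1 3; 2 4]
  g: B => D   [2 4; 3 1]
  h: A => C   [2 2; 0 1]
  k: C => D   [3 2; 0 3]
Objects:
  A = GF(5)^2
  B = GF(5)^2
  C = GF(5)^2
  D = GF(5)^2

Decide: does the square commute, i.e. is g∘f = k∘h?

1) trace f;g:
  e0=[1,0] f=>[1,2] g=>[0,0]
  e1=[0,1] f=>[3,4] g=>[2,3]
  ⟦path⟧₁ = [0 2; 0 3]
2) trace h;k:
  e0=[1,0] h=>[2,0] k=>[1,0]
  e1=[0,1] h=>[2,1] k=>[3,3]
  ⟦path⟧₂ = [1 3; 0 3]
Equal? distinct morphisms ✗

Answer: DOES NOT COMMUTE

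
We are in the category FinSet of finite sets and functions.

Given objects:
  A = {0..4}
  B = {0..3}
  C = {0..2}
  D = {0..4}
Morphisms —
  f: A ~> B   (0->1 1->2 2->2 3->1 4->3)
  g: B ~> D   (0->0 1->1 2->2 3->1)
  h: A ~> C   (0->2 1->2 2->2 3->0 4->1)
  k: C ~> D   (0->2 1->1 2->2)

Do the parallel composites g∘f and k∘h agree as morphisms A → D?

Path 1 = f;g:
  0 f~>1 g~>1
  1 f~>2 g~>2
  2 f~>2 g~>2
  3 f~>1 g~>1
  4 f~>3 g~>1
  ⟦path⟧₁ = (0->1 1->2 2->2 3->1 4->1)
Path 2 = h;k:
  0 h~>2 k~>2
  1 h~>2 k~>2
  2 h~>2 k~>2
  3 h~>0 k~>2
  4 h~>1 k~>1
  ⟦path⟧₂ = (0->2 1->2 2->2 3->2 4->1)
Equal? distinct morphisms ✗

Answer: DOES NOT COMMUTE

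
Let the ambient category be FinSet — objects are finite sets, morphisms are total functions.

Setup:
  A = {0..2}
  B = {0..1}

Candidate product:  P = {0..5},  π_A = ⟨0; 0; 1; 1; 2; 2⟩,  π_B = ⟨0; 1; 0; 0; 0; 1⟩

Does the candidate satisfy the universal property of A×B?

Answer: NOT A VALID PRODUCT — duplicate pair at indices 2,3

Work:
|A|·|B| = 3·2 = 6;  |P| = 6
Check the pairing map k ↦ (π_A(k), π_B(k)):
  0 : (0,0)
  1 : (0,1)
  2 : (1,0)
  3 : (1,0)  ✗ repeats pair of k=2
  4 : (2,0)
  5 : (2,1)
distinct pairs in image: 5 / 6 needed
  → (1,0) hit at k=2 and k=3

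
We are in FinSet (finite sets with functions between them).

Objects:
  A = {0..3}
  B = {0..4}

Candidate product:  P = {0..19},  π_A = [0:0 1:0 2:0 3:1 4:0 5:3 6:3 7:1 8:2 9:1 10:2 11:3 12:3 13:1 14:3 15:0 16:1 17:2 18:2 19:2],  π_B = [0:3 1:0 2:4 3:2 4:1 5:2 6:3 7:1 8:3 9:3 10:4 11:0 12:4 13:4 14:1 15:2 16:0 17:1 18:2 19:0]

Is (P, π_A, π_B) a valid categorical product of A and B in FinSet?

|A|·|B| = 4·5 = 20;  |P| = 20
Check the pairing map k ↦ (π_A(k), π_B(k)):
  0 : (0,3)
  1 : (0,0)
  2 : (0,4)
  3 : (1,2)
  4 : (0,1)
  5 : (3,2)
  6 : (3,3)
  7 : (1,1)
  8 : (2,3)
  9 : (1,3)
  10 : (2,4)
  11 : (3,0)
  12 : (3,4)
  13 : (1,4)
  14 : (3,1)
  15 : (0,2)
  16 : (1,0)
  17 : (2,1)
  18 : (2,2)
  19 : (2,0)
distinct pairs in image: 20 / 20 needed
  → bijection onto A×B; projections well-typed.

Answer: VALID PRODUCT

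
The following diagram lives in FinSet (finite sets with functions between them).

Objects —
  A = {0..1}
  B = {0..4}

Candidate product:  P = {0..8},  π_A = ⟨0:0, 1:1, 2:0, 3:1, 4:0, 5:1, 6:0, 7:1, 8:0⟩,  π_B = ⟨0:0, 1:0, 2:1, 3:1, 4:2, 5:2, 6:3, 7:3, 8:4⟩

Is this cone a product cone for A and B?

Answer: NOT A VALID PRODUCT — |P|=9 ≠ |A|·|B|=10

Derivation:
|A|·|B| = 2·5 = 10;  |P| = 9
  → cardinalities differ; no bijection possible.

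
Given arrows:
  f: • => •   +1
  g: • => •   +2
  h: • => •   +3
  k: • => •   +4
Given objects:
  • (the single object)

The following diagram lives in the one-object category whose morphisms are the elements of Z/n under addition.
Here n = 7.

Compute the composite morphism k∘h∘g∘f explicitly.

  0 +1≡1 +2≡3 +3≡6 +4≡3  (mod 7)
result: +3

Answer: +3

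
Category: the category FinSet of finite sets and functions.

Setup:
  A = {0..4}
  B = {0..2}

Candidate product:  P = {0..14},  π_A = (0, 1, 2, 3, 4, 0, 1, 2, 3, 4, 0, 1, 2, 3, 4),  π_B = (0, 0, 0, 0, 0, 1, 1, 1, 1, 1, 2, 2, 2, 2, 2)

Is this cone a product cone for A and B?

Answer: VALID PRODUCT

Derivation:
|A|·|B| = 5·3 = 15;  |P| = 15
Check the pairing map k ↦ (π_A(k), π_B(k)):
  0 ↦ (0,0)
  1 ↦ (1,0)
  2 ↦ (2,0)
  3 ↦ (3,0)
  4 ↦ (4,0)
  5 ↦ (0,1)
  6 ↦ (1,1)
  7 ↦ (2,1)
  8 ↦ (3,1)
  9 ↦ (4,1)
  10 ↦ (0,2)
  11 ↦ (1,2)
  12 ↦ (2,2)
  13 ↦ (3,2)
  14 ↦ (4,2)
distinct pairs in image: 15 / 15 needed
  → bijection onto A×B; projections well-typed.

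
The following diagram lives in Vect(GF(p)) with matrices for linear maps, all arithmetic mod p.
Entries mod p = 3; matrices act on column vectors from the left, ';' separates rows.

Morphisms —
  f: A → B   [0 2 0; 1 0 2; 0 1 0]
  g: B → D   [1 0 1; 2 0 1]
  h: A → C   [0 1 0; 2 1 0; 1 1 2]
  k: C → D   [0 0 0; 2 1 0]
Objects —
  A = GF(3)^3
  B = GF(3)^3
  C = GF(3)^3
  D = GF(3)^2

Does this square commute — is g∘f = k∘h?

Answer: DOES NOT COMMUTE

Trace:
1) trace f;g:
  e0=(1,0,0) f→(0,1,0) g→(0,0)
  e1=(0,1,0) f→(2,0,1) g→(0,2)
  e2=(0,0,1) f→(0,2,0) g→(0,0)
  ⟦path⟧₁ = [0 0 0; 0 2 0]
2) trace h;k:
  e0=(1,0,0) h→(0,2,1) k→(0,2)
  e1=(0,1,0) h→(1,1,1) k→(0,0)
  e2=(0,0,1) h→(0,0,2) k→(0,0)
  ⟦path⟧₂ = [0 0 0; 2 0 0]
Equal? differ; not commutative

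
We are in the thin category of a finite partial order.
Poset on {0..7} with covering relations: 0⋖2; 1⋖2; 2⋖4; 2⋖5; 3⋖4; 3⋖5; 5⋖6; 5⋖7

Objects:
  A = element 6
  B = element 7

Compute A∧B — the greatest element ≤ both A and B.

Answer: A∧B = 5

Work:
Common predecessors of 6,7: {0,1,2,3,5}
  0 ≤ 5
  1 ≤ 5
  2 ≤ 5
  3 ≤ 5
  5 ≤ 5
glb = 5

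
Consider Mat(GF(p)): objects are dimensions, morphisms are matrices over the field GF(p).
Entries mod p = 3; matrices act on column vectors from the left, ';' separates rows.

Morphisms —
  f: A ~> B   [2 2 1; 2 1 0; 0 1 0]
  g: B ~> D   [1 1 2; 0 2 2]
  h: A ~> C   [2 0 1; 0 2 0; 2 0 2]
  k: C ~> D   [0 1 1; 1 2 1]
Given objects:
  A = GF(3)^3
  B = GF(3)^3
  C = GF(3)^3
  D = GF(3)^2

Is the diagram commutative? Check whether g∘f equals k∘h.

Answer: DOES NOT COMMUTE

Trace:
1) trace f;g:
  e0=[1,0,0] f~>[2,2,0] g~>[1,1]
  e1=[0,1,0] f~>[2,1,1] g~>[2,1]
  e2=[0,0,1] f~>[1,0,0] g~>[1,0]
  ⟦path⟧₁ = [1 2 1; 1 1 0]
2) trace h;k:
  e0=[1,0,0] h~>[2,0,2] k~>[2,1]
  e1=[0,1,0] h~>[0,2,0] k~>[2,1]
  e2=[0,0,1] h~>[1,0,2] k~>[2,0]
  ⟦path⟧₂ = [2 2 2; 1 1 0]
Equal? distinct morphisms ✗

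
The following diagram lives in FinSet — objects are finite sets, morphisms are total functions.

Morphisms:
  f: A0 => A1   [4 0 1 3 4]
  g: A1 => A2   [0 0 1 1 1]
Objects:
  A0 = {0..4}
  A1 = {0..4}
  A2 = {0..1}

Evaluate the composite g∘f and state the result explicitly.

Answer: [1 0 0 1 1]

Trace:
  0 f=>4 g=>1
  1 f=>0 g=>0
  2 f=>1 g=>0
  3 f=>3 g=>1
  4 f=>4 g=>1
composite: [1 0 0 1 1]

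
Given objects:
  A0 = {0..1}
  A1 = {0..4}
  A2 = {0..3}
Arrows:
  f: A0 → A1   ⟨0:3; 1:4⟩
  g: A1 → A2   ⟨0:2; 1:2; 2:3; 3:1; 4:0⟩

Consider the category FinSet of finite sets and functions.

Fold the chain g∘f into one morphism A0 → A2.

Answer: ⟨0:1; 1:0⟩

Derivation:
  0 f→3 g→1
  1 f→4 g→0
⟦path⟧: ⟨0:1; 1:0⟩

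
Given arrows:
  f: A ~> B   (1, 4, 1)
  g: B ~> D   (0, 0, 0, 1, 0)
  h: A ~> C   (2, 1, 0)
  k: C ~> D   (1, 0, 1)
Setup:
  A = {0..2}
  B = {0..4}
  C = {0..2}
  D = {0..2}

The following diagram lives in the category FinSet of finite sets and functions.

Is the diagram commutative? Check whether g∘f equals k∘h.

Path 1 = f;g:
  0 f~>1 g~>0
  1 f~>4 g~>0
  2 f~>1 g~>0
  result₁ = (0, 0, 0)
Path 2 = h;k:
  0 h~>2 k~>1
  1 h~>1 k~>0
  2 h~>0 k~>1
  result₂ = (1, 0, 1)
Equal? distinct morphisms ✗

Answer: DOES NOT COMMUTE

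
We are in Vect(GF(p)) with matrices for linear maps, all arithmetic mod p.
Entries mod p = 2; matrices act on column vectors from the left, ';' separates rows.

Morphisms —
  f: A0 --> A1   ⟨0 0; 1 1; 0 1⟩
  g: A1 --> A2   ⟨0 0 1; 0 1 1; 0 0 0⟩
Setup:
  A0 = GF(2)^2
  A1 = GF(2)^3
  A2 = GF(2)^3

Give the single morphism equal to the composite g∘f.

  e0=[1,0] f-->[0,1,0] g-->[0,1,0]
  e1=[0,1] f-->[0,1,1] g-->[1,0,0]
⟦path⟧: ⟨0 1; 1 0; 0 0⟩

Answer: ⟨0 1; 1 0; 0 0⟩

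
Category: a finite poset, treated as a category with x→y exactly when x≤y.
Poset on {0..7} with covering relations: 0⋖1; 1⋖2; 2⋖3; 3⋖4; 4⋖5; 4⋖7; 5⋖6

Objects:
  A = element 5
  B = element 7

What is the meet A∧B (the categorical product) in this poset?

Answer: A∧B = 4

Trace:
{x : x<=A ∧ x<=B} = {0,1,2,3,4}  (A=5, B=7)
  0 <= 4
  1 <= 4
  2 <= 4
  3 <= 4
  4 <= 4
glb = 4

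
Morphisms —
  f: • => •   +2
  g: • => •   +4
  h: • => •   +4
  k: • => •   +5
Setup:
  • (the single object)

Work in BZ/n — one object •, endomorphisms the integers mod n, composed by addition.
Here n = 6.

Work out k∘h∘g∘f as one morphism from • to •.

  0 +2≡2 +4≡0 +4≡4 +5≡3  (mod 6)
composite: +3

Answer: +3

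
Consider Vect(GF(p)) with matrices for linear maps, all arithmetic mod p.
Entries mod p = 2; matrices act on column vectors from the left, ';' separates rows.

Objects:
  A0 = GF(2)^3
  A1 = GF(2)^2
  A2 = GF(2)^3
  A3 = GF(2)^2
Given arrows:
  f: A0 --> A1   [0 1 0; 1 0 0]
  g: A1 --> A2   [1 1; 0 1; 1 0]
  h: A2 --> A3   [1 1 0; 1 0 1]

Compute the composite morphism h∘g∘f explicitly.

  e0=[1,0,0] f-->[0,1] g-->[1,1,0] h-->[0,1]
  e1=[0,1,0] f-->[1,0] g-->[1,0,1] h-->[1,0]
  e2=[0,0,1] f-->[0,0] g-->[0,0,0] h-->[0,0]
result: [0 1 0; 1 0 0]

Answer: [0 1 0; 1 0 0]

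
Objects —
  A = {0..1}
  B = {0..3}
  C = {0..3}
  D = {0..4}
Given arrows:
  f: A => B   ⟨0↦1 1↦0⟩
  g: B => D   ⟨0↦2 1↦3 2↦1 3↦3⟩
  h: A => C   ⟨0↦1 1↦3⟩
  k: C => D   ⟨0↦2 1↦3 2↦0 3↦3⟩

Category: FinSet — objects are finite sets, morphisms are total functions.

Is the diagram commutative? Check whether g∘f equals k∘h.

Answer: DOES NOT COMMUTE

Trace:
Along f;g (path 1):
  0 f=>1 g=>3
  1 f=>0 g=>2
  result₁ = ⟨0↦3 1↦2⟩
Along h;k (path 2):
  0 h=>1 k=>3
  1 h=>3 k=>3
  result₂ = ⟨0↦3 1↦3⟩
Equal? differ; not commutative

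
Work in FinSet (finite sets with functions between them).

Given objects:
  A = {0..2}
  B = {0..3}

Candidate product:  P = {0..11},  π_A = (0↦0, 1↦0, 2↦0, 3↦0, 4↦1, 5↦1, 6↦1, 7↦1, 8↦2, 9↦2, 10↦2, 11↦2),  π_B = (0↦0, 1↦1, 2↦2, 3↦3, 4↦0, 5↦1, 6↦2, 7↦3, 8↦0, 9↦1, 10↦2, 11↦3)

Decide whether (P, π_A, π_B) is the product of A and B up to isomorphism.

Answer: VALID PRODUCT

Trace:
|A|·|B| = 3·4 = 12;  |P| = 12
Check the pairing map k ↦ (π_A(k), π_B(k)):
  0 ↦ (0,0)
  1 ↦ (0,1)
  2 ↦ (0,2)
  3 ↦ (0,3)
  4 ↦ (1,0)
  5 ↦ (1,1)
  6 ↦ (1,2)
  7 ↦ (1,3)
  8 ↦ (2,0)
  9 ↦ (2,1)
  10 ↦ (2,2)
  11 ↦ (2,3)
distinct pairs in image: 12 / 12 needed
  → bijection onto A×B; projections well-typed.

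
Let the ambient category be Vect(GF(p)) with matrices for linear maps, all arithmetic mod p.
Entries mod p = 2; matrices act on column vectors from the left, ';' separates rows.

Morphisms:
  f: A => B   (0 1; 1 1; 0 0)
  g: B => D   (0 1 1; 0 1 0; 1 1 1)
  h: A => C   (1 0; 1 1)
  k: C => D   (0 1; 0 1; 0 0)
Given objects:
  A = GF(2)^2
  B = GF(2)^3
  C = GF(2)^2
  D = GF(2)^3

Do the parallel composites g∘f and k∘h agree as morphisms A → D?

Answer: DOES NOT COMMUTE

Trace:
Along f;g (path 1):
  e0=[1,0] f=>[0,1,0] g=>[1,1,1]
  e1=[0,1] f=>[1,1,0] g=>[1,1,0]
  ⟦path⟧₁ = (1 1; 1 1; 1 0)
Along h;k (path 2):
  e0=[1,0] h=>[1,1] k=>[1,1,0]
  e1=[0,1] h=>[0,1] k=>[1,1,0]
  ⟦path⟧₂ = (1 1; 1 1; 0 0)
Equal? differ; not commutative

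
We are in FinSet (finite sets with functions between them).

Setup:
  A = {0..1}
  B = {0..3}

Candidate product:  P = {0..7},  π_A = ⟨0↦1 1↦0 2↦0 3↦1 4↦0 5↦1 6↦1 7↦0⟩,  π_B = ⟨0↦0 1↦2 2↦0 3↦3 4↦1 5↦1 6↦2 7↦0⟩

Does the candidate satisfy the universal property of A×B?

Answer: NOT A VALID PRODUCT — duplicate pair at indices 7,2

Work:
|A|·|B| = 2·4 = 8;  |P| = 8
Check the pairing map k ↦ (π_A(k), π_B(k)):
  0 ↦ (1,0)
  1 ↦ (0,2)
  2 ↦ (0,0)
  3 ↦ (1,3)
  4 ↦ (0,1)
  5 ↦ (1,1)
  6 ↦ (1,2)
  7 ↦ (0,0)  ✗ repeats pair of k=2
distinct pairs in image: 7 / 8 needed
  → (0,0) hit at k=2 and k=7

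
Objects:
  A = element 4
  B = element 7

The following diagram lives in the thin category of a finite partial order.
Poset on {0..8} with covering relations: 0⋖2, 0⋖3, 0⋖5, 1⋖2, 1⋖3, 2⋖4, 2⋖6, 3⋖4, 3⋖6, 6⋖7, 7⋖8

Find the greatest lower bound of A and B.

Lower bounds of A=4 and B=7: {0,1,2,3}
  maximal lower bounds 2 and 3 are incomparable: neither 2⊑3 nor 3⊑2
→ no greatest lower bound exists

Answer: NO MEET EXISTS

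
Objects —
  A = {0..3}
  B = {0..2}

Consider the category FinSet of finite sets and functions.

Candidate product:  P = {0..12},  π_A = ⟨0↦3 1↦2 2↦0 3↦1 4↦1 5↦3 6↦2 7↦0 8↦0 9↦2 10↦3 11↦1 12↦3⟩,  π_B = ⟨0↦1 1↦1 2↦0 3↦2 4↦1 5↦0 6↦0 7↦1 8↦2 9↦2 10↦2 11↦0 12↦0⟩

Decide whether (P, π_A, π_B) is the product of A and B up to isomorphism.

|A|·|B| = 4·3 = 12;  |P| = 13
  → cardinalities differ; no bijection possible.

Answer: NOT A VALID PRODUCT — |P|=13 ≠ |A|·|B|=12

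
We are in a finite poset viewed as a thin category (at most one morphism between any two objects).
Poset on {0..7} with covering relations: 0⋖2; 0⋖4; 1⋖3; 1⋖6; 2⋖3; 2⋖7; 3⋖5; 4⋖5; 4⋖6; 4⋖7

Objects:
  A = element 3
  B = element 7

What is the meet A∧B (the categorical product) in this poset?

Answer: A∧B = 2

Trace:
{x : x<=A ∧ x<=B} = {0,2}  (A=3, B=7)
  0 <= 2
  2 <= 2
glb = 2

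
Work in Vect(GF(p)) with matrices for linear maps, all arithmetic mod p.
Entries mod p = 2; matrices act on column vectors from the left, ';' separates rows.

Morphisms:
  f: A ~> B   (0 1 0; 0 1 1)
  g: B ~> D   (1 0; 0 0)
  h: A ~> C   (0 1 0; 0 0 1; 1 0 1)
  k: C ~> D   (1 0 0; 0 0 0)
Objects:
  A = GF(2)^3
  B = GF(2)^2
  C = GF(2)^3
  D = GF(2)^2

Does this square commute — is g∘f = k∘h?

Answer: COMMUTES

Derivation:
Path 1 = f;g:
  e0=⟨1,0,0⟩ f~>⟨0,0⟩ g~>⟨0,0⟩
  e1=⟨0,1,0⟩ f~>⟨1,1⟩ g~>⟨1,0⟩
  e2=⟨0,0,1⟩ f~>⟨0,1⟩ g~>⟨0,0⟩
  ⟦path⟧₁ = (0 1 0; 0 0 0)
Path 2 = h;k:
  e0=⟨1,0,0⟩ h~>⟨0,0,1⟩ k~>⟨0,0⟩
  e1=⟨0,1,0⟩ h~>⟨1,0,0⟩ k~>⟨1,0⟩
  e2=⟨0,0,1⟩ h~>⟨0,1,1⟩ k~>⟨0,0⟩
  ⟦path⟧₂ = (0 1 0; 0 0 0)
Equal? same morphism ✓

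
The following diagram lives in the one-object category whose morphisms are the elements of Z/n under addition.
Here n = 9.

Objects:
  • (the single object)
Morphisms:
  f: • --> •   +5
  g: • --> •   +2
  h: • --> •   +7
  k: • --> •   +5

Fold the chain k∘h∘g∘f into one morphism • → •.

  0 +5≡5 +2≡7 +7≡5 +5≡1  (mod 9)
composite: +1

Answer: +1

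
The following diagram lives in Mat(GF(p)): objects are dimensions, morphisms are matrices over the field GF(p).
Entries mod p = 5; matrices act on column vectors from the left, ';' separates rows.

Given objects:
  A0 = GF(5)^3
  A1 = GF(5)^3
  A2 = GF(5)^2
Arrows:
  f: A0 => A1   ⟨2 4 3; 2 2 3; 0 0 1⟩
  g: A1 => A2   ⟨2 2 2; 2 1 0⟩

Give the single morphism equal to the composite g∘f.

  e0=[1,0,0] f=>[2,2,0] g=>[3,1]
  e1=[0,1,0] f=>[4,2,0] g=>[2,0]
  e2=[0,0,1] f=>[3,3,1] g=>[4,4]
composite: ⟨3 2 4; 1 0 4⟩

Answer: ⟨3 2 4; 1 0 4⟩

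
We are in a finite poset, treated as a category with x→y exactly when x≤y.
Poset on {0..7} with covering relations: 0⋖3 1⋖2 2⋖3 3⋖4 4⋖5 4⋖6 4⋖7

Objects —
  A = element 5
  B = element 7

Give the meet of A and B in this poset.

Lower bounds of A=5 and B=7: {0,1,2,3,4}
  0 ≤ 4
  1 ≤ 4
  2 ≤ 4
  3 ≤ 4
  4 ≤ 4
glb = 4

Answer: A∧B = 4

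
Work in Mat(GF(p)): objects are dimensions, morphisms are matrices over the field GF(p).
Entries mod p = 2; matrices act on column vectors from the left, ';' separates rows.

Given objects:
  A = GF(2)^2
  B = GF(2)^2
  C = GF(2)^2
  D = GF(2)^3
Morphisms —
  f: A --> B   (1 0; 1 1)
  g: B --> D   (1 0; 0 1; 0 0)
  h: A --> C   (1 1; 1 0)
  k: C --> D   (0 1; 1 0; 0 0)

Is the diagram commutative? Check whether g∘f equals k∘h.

Answer: COMMUTES

Work:
Along f;g (path 1):
  e0=⟨1,0⟩ f-->⟨1,1⟩ g-->⟨1,1,0⟩
  e1=⟨0,1⟩ f-->⟨0,1⟩ g-->⟨0,1,0⟩
  ⟦path⟧₁ = (1 0; 1 1; 0 0)
Along h;k (path 2):
  e0=⟨1,0⟩ h-->⟨1,1⟩ k-->⟨1,1,0⟩
  e1=⟨0,1⟩ h-->⟨1,0⟩ k-->⟨0,1,0⟩
  ⟦path⟧₂ = (1 0; 1 1; 0 0)
Equal? YES — commutes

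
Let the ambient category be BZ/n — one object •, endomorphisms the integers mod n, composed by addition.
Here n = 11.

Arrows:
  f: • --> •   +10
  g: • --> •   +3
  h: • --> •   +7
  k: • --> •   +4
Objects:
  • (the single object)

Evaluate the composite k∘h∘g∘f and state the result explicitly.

  0 +10≡10 +3≡2 +7≡9 +4≡2  (mod 11)
result: +2

Answer: +2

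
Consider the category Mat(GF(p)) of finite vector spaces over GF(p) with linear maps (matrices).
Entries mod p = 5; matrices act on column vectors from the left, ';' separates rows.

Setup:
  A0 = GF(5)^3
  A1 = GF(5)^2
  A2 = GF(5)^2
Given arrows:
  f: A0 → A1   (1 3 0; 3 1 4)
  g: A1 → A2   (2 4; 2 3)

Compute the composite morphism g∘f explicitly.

  e0=(1,0,0) f→(1,3) g→(4,1)
  e1=(0,1,0) f→(3,1) g→(0,4)
  e2=(0,0,1) f→(0,4) g→(1,2)
composite: (4 0 1; 1 4 2)

Answer: (4 0 1; 1 4 2)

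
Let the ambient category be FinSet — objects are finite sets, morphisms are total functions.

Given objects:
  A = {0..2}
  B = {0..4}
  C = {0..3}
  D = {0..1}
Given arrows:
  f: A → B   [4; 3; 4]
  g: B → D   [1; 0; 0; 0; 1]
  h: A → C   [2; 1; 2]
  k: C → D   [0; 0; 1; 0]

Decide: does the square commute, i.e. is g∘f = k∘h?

Answer: COMMUTES

Derivation:
1) trace f;g:
  0 f→4 g→1
  1 f→3 g→0
  2 f→4 g→1
  ⟦path⟧₁ = [1; 0; 1]
2) trace h;k:
  0 h→2 k→1
  1 h→1 k→0
  2 h→2 k→1
  ⟦path⟧₂ = [1; 0; 1]
Equal? equal; square commutes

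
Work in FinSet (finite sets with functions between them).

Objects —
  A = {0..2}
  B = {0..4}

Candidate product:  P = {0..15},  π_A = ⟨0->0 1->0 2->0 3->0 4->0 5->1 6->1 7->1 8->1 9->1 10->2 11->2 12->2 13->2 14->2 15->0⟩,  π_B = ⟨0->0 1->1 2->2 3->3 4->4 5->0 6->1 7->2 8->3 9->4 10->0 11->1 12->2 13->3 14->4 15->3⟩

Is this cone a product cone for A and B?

Answer: NOT A VALID PRODUCT — |P|=16 ≠ |A|·|B|=15

Work:
|A|·|B| = 3·5 = 15;  |P| = 16
  → cardinalities differ; no bijection possible.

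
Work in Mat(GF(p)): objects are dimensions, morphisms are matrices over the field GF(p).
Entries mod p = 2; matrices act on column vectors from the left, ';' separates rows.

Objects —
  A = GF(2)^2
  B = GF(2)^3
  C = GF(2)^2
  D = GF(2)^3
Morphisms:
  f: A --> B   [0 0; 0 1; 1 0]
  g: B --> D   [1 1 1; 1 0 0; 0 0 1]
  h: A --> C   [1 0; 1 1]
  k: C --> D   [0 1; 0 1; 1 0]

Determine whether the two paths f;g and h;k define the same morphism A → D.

Answer: DOES NOT COMMUTE

Trace:
1) trace f;g:
  e0=(1,0) f-->(0,0,1) g-->(1,0,1)
  e1=(0,1) f-->(0,1,0) g-->(1,0,0)
  ⟦path⟧₁ = [1 1; 0 0; 1 0]
2) trace h;k:
  e0=(1,0) h-->(1,1) k-->(1,1,1)
  e1=(0,1) h-->(0,1) k-->(1,1,0)
  ⟦path⟧₂ = [1 1; 1 1; 1 0]
Equal? differ; not commutative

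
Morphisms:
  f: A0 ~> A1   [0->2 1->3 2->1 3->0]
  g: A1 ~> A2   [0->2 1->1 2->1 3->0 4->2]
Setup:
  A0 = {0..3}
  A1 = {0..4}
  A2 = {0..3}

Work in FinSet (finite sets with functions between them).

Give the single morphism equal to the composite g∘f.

Answer: [0->1 1->0 2->1 3->2]

Derivation:
  0 f~>2 g~>1
  1 f~>3 g~>0
  2 f~>1 g~>1
  3 f~>0 g~>2
composite: [0->1 1->0 2->1 3->2]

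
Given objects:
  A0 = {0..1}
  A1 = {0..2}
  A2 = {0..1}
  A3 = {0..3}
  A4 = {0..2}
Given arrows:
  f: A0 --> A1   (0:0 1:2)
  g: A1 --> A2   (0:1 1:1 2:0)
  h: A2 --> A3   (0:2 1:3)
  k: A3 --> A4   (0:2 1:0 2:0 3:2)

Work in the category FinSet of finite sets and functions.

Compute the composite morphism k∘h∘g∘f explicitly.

  0 f-->0 g-->1 h-->3 k-->2
  1 f-->2 g-->0 h-->2 k-->0
result: (0:2 1:0)

Answer: (0:2 1:0)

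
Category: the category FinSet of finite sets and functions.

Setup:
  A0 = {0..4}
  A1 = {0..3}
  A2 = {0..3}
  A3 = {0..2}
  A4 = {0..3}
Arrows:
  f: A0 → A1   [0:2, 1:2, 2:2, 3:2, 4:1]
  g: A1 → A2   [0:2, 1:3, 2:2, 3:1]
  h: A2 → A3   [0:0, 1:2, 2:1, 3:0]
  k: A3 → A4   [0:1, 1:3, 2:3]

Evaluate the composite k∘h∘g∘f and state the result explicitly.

Answer: [0:3, 1:3, 2:3, 3:3, 4:1]

Trace:
  0 f→2 g→2 h→1 k→3
  1 f→2 g→2 h→1 k→3
  2 f→2 g→2 h→1 k→3
  3 f→2 g→2 h→1 k→3
  4 f→1 g→3 h→0 k→1
⟦path⟧: [0:3, 1:3, 2:3, 3:3, 4:1]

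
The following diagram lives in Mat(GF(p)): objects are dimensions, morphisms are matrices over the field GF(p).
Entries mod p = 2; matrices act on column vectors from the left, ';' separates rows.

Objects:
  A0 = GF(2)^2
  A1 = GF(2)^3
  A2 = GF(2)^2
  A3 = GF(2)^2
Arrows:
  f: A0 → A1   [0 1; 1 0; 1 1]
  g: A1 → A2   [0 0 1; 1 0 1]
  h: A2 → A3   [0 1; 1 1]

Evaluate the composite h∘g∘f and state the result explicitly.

  e0=(1,0) f→(0,1,1) g→(1,1) h→(1,0)
  e1=(0,1) f→(1,0,1) g→(1,0) h→(0,1)
composite: [1 0; 0 1]

Answer: [1 0; 0 1]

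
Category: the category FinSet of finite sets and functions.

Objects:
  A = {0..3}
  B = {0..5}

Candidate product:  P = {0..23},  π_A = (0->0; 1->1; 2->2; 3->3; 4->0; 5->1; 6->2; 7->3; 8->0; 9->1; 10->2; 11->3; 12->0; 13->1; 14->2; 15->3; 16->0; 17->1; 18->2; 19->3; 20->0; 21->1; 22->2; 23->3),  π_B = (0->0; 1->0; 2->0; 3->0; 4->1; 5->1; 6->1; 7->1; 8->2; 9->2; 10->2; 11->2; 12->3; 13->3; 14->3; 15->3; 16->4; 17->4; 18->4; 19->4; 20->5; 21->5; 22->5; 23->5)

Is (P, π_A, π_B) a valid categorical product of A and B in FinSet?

Answer: VALID PRODUCT

Trace:
|A|·|B| = 4·6 = 24;  |P| = 24
Check the pairing map k ↦ (π_A(k), π_B(k)):
  0 -> (0,0)
  1 -> (1,0)
  2 -> (2,0)
  3 -> (3,0)
  4 -> (0,1)
  5 -> (1,1)
  6 -> (2,1)
  7 -> (3,1)
  8 -> (0,2)
  9 -> (1,2)
  10 -> (2,2)
  11 -> (3,2)
  12 -> (0,3)
  13 -> (1,3)
  14 -> (2,3)
  15 -> (3,3)
  16 -> (0,4)
  17 -> (1,4)
  18 -> (2,4)
  19 -> (3,4)
  20 -> (0,5)
  21 -> (1,5)
  22 -> (2,5)
  23 -> (3,5)
distinct pairs in image: 24 / 24 needed
  → bijection onto A×B; projections well-typed.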